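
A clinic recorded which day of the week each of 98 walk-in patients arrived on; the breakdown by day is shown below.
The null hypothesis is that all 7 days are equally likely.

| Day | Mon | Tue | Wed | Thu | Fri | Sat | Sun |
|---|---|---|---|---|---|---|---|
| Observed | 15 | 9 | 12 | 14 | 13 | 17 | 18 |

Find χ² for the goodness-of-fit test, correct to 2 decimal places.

Under H₀ each category has probability 1/7, so each expected count is 98/7 = 14.
cat         O        E   (O−E)²/E
Mon        15       14      0.071
Tue         9       14      1.786
Wed        12       14      0.286
Thu        14       14      0.000
Fri        13       14      0.071
Sat        17       14      0.643
Sun        18       14      1.143
Sum = 4.00

4.00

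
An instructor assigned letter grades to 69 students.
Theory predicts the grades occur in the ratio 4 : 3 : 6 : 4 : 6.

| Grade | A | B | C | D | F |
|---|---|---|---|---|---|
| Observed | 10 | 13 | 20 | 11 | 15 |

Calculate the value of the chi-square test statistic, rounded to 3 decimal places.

2.917

Ratio total = 23. Expected counts: 69×4/23 = 12, 69×3/23 = 9, 69×6/23 = 18, 69×4/23 = 12, 69×6/23 = 18.
A: (10 − 12)²/12 = 4/12 = 0.3333
B: (13 − 9)²/9 = 16/9 = 1.7778
C: (20 − 18)²/18 = 4/18 = 0.2222
D: (11 − 12)²/12 = 1/12 = 0.0833
F: (15 − 18)²/18 = 9/18 = 0.5000
Sum = 2.917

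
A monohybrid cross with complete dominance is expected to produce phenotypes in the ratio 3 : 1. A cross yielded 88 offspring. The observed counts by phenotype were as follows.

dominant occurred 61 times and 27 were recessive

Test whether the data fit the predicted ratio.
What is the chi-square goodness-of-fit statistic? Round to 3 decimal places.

1.515

Ratio total = 4. Expected counts: 88×3/4 = 66, 88×1/4 = 22.
dominant: (61 − 66)²/66 = 25/66 = 0.3788
recessive: (27 − 22)²/22 = 25/22 = 1.1364
Sum = 1.515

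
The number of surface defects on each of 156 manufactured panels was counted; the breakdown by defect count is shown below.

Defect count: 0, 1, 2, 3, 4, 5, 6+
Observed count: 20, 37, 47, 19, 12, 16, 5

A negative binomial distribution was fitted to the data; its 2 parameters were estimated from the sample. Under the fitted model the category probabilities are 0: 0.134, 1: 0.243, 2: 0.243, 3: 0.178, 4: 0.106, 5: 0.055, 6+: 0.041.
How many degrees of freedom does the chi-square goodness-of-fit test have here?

4

There are k = 7 categories and 2 parameters estimated from the data, so df = 7 − 1 − 2 = 4.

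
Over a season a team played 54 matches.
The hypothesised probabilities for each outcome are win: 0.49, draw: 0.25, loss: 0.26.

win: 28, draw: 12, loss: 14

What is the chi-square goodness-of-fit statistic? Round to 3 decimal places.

0.256

Expected counts E_i = n·p_i: 54×0.49 = 26.46, 54×0.25 = 13.5, 54×0.26 = 14.04.
win: (28 − 26.46)²/26.46 = 2.3716/26.46 = 0.0896
draw: (12 − 13.5)²/13.5 = 2.25/13.5 = 0.1667
loss: (14 − 14.04)²/14.04 = 0.0016/14.04 = 0.0001
Sum = 0.256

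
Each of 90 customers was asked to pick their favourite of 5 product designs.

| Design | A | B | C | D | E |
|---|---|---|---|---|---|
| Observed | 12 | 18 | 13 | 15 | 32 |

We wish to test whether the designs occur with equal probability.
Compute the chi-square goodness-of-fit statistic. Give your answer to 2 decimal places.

14.78

Under H₀ each category has probability 1/5, so each expected count is 90/5 = 18.
χ² = (12−18)²/18 + (18−18)²/18 + (13−18)²/18 + (15−18)²/18 + (32−18)²/18
   = 2.000 + 0.000 + 1.389 + 0.500 + 10.889
Sum = 14.78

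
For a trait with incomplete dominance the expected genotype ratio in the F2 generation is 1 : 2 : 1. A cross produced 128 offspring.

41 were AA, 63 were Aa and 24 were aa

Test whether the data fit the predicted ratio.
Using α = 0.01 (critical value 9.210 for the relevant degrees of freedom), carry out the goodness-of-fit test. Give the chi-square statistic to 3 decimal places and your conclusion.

Ratio total = 4. Expected counts: 128×1/4 = 32, 128×2/4 = 64, 128×1/4 = 32.
χ² = (41−32)²/32 + (63−64)²/64 + (24−32)²/32
   = 2.5313 + 0.0156 + 2.0000
Sum = 4.547
df = 2. Since 4.547 < 9.210, we do not reject H₀.

4.547; do not reject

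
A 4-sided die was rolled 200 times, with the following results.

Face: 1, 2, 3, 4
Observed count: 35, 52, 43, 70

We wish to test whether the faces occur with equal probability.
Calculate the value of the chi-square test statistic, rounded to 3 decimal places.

Expected count for each of the 4 categories: 200/4 = 50.
cat         O        E   (O−E)²/E
1          35       50     4.5000
2          52       50     0.0800
3          43       50     0.9800
4          70       50     8.0000
Sum = 13.560

13.560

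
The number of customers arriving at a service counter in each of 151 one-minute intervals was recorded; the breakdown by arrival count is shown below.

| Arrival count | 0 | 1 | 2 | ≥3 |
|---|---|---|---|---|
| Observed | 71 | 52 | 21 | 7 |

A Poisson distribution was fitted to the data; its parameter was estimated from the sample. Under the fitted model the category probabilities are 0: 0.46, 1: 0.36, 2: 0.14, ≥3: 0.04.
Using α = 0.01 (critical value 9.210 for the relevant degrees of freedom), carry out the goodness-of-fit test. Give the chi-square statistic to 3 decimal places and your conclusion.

0.290; do not reject

Expected counts E_i = n·p_i: 151×0.46 = 69.46, 151×0.36 = 54.36, 151×0.14 = 21.14, 151×0.04 = 6.04.
χ² = (71−69.46)²/69.46 + (52−54.36)²/54.36 + (21−21.14)²/21.14 + (7−6.04)²/6.04
   = 0.0341 + 0.1025 + 0.0009 + 0.1526
Sum = 0.290
df = 2. Since 0.290 < 9.210, we do not reject H₀.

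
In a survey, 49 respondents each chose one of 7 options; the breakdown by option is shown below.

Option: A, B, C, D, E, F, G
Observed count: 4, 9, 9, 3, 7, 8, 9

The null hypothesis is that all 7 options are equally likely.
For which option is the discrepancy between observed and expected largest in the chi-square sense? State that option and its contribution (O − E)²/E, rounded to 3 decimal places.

D, 2.286

Under H₀ each category has probability 1/7, so each expected count is 49/7 = 7.
cat         O        E   (O−E)²/E
A           4        7     1.2857
B           9        7     0.5714
C           9        7     0.5714
D           3        7     2.2857
E           7        7     0.0000
F           8        7     0.1429
G           9        7     0.5714
The largest term is for D: 2.286.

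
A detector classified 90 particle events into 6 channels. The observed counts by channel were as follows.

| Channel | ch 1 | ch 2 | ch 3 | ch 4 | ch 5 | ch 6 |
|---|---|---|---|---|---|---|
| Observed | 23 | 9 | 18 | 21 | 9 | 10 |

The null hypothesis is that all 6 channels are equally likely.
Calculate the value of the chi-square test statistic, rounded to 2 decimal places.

Expected count for each of the 6 categories: 90/6 = 15.
cat         O        E   (O−E)²/E
ch 1       23       15      4.267
ch 2        9       15      2.400
ch 3       18       15      0.600
ch 4       21       15      2.400
ch 5        9       15      2.400
ch 6       10       15      1.667
Sum = 13.73

13.73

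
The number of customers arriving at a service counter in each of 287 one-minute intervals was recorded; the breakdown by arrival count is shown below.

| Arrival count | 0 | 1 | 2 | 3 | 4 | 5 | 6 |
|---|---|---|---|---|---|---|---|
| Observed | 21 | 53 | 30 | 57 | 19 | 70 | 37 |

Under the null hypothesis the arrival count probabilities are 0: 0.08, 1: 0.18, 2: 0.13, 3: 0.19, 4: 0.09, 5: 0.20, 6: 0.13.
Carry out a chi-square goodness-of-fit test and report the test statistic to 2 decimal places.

6.32

Expected counts E_i = n·p_i: 287×0.08 = 22.96, 287×0.18 = 51.66, 287×0.13 = 37.31, 287×0.19 = 54.53, 287×0.09 = 25.83, 287×0.20 = 57.4, 287×0.13 = 37.31.
cat         O        E   (O−E)²/E
0          21    22.96      0.167
1          53    51.66      0.035
2          30    37.31      1.432
3          57    54.53      0.112
4          19    25.83      1.806
5          70     57.4      2.766
6          37    37.31      0.003
Sum = 6.32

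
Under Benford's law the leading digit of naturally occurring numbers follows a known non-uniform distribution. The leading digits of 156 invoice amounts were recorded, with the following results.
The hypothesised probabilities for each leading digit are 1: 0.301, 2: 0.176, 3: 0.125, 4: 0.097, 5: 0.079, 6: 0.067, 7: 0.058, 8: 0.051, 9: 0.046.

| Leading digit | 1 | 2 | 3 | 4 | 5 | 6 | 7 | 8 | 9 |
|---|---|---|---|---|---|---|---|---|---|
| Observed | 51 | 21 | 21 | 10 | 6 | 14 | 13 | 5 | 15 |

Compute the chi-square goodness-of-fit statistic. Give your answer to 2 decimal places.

Expected counts E_i = n·p_i: 156×0.301 = 46.956, 156×0.176 = 27.456, 156×0.125 = 19.5, 156×0.097 = 15.132, 156×0.079 = 12.324, 156×0.067 = 10.452, 156×0.058 = 9.048, 156×0.051 = 7.956, 156×0.046 = 7.176.
1: (51 − 46.956)²/46.956 = 16.353936/46.956 = 0.348
2: (21 − 27.456)²/27.456 = 41.679936/27.456 = 1.518
3: (21 − 19.5)²/19.5 = 2.25/19.5 = 0.115
4: (10 − 15.132)²/15.132 = 26.337424/15.132 = 1.741
5: (6 − 12.324)²/12.324 = 39.992976/12.324 = 3.245
6: (14 − 10.452)²/10.452 = 12.588304/10.452 = 1.204
7: (13 − 9.048)²/9.048 = 15.618304/9.048 = 1.726
8: (5 − 7.956)²/7.956 = 8.737936/7.956 = 1.098
9: (15 − 7.176)²/7.176 = 61.214976/7.176 = 8.531
Sum = 19.53

19.53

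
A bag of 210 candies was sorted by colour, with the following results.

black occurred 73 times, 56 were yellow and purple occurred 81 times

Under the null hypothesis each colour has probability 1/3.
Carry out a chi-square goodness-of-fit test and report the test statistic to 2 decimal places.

4.66

Expected count for each of the 3 categories: 210/3 = 70.
black: (73 − 70)²/70 = 9/70 = 0.129
yellow: (56 − 70)²/70 = 196/70 = 2.800
purple: (81 − 70)²/70 = 121/70 = 1.729
Sum = 4.66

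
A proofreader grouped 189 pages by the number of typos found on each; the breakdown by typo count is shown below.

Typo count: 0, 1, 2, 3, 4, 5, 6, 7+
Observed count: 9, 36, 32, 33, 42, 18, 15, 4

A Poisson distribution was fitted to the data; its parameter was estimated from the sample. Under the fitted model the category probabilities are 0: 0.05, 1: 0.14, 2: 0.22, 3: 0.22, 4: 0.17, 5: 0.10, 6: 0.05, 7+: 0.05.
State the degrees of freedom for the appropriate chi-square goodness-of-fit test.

There are k = 8 categories and 1 parameter estimated from the data, so df = 8 − 1 − 1 = 6.

6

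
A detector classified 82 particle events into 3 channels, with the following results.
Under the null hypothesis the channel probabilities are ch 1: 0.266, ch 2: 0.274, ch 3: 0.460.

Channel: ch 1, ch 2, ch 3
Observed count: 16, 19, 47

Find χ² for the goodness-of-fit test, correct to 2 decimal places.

Expected counts E_i = n·p_i: 82×0.266 = 21.812, 82×0.274 = 22.468, 82×0.460 = 37.72.
cat         O        E   (O−E)²/E
ch 1       16   21.812      1.549
ch 2       19   22.468      0.535
ch 3       47    37.72      2.283
Sum = 4.37

4.37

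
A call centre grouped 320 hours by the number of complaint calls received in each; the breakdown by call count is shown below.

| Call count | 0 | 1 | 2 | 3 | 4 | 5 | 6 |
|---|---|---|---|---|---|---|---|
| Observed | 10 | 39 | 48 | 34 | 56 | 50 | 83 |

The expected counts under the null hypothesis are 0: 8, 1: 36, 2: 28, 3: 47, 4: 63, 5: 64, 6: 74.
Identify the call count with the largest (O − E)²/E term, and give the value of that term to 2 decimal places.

2, 14.29

cat         O        E   (O−E)²/E
0          10        8      0.500
1          39       36      0.250
2          48       28     14.286
3          34       47      3.596
4          56       63      0.778
5          50       64      3.063
6          83       74      1.095
The largest term is for 2: 14.29.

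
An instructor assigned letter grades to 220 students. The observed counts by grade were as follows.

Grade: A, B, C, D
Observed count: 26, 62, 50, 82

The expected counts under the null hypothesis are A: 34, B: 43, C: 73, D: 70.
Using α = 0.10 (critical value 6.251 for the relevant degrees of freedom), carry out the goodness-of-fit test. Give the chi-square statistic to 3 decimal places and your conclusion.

χ² = (26−34)²/34 + (62−43)²/43 + (50−73)²/73 + (82−70)²/70
   = 1.8824 + 8.3953 + 7.2466 + 2.0571
Sum = 19.581
df = 3. Since 19.581 > 6.251, we reject H₀.

19.581; reject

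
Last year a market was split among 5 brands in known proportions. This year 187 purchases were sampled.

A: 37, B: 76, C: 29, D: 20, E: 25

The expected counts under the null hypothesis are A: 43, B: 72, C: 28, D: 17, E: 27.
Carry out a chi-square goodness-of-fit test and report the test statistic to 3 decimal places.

1.773

A: (37 − 43)²/43 = 36/43 = 0.8372
B: (76 − 72)²/72 = 16/72 = 0.2222
C: (29 − 28)²/28 = 1/28 = 0.0357
D: (20 − 17)²/17 = 9/17 = 0.5294
E: (25 − 27)²/27 = 4/27 = 0.1481
Sum = 1.773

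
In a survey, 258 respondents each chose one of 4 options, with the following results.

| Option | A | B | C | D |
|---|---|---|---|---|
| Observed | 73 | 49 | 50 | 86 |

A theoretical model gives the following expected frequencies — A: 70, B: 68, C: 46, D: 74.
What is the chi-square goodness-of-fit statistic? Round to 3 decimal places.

7.731

cat         O        E   (O−E)²/E
A          73       70     0.1286
B          49       68     5.3088
C          50       46     0.3478
D          86       74     1.9459
Sum = 7.731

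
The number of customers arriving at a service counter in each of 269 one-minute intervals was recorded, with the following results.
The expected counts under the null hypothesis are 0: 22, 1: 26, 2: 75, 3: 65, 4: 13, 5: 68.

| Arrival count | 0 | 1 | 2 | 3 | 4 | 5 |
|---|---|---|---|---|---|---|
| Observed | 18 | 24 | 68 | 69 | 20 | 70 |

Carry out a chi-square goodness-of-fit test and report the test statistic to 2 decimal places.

5.61

cat         O        E   (O−E)²/E
0          18       22      0.727
1          24       26      0.154
2          68       75      0.653
3          69       65      0.246
4          20       13      3.769
5          70       68      0.059
Sum = 5.61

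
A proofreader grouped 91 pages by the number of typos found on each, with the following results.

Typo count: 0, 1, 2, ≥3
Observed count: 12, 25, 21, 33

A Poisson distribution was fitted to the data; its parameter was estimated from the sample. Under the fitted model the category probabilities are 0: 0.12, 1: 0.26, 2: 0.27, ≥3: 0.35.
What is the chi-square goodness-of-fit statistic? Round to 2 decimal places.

0.74

Expected counts E_i = n·p_i: 91×0.12 = 10.92, 91×0.26 = 23.66, 91×0.27 = 24.57, 91×0.35 = 31.85.
0: (12 − 10.92)²/10.92 = 1.1664/10.92 = 0.107
1: (25 − 23.66)²/23.66 = 1.7956/23.66 = 0.076
2: (21 − 24.57)²/24.57 = 12.7449/24.57 = 0.519
≥3: (33 − 31.85)²/31.85 = 1.3225/31.85 = 0.042
Sum = 0.74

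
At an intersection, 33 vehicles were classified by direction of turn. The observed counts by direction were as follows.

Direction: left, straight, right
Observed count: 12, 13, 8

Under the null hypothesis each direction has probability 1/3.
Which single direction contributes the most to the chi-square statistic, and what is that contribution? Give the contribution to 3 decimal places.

Under H₀ each category has probability 1/3, so each expected count is 33/3 = 11.
cat           O        E   (O−E)²/E
left         12       11     0.0909
straight     13       11     0.3636
right         8       11     0.8182
The largest term is for right: 0.818.

right, 0.818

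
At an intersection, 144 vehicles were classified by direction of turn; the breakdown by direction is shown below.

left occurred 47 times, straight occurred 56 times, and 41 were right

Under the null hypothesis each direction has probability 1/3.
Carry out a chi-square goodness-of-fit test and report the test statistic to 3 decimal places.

Expected count for each of the 3 categories: 144/3 = 48.
cat           O        E   (O−E)²/E
left         47       48     0.0208
straight     56       48     1.3333
right        41       48     1.0208
Sum = 2.375

2.375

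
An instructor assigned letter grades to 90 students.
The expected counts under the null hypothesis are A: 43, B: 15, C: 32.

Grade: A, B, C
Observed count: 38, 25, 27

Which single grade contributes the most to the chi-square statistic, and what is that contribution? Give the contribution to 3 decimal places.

B, 6.667

A: (38 − 43)²/43 = 25/43 = 0.5814
B: (25 − 15)²/15 = 100/15 = 6.6667
C: (27 − 32)²/32 = 25/32 = 0.7813
The largest term is for B: 6.667.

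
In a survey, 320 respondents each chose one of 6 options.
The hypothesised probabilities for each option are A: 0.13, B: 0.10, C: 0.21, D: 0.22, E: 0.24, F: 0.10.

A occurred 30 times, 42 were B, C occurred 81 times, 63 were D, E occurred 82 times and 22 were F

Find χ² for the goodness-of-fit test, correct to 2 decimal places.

Expected counts E_i = n·p_i: 320×0.13 = 41.6, 320×0.10 = 32, 320×0.21 = 67.2, 320×0.22 = 70.4, 320×0.24 = 76.8, 320×0.10 = 32.
cat         O        E   (O−E)²/E
A          30     41.6      3.235
B          42       32      3.125
C          81     67.2      2.834
D          63     70.4      0.778
E          82     76.8      0.352
F          22       32      3.125
Sum = 13.45

13.45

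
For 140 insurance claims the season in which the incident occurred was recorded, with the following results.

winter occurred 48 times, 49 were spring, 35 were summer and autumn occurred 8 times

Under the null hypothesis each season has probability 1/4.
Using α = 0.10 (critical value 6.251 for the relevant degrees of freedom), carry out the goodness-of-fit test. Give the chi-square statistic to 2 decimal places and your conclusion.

Expected count for each of the 4 categories: 140/4 = 35.
winter: (48 − 35)²/35 = 169/35 = 4.829
spring: (49 − 35)²/35 = 196/35 = 5.600
summer: (35 − 35)²/35 = 0/35 = 0.000
autumn: (8 − 35)²/35 = 729/35 = 20.829
Sum = 31.26
df = 3. Since 31.26 > 6.251, we reject H₀.

31.26; reject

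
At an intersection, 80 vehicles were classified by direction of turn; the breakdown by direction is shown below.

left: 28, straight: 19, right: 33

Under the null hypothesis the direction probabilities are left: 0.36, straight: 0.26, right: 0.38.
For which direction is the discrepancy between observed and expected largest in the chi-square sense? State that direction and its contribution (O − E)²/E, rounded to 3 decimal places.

Expected counts E_i = n·p_i: 80×0.36 = 28.8, 80×0.26 = 20.8, 80×0.38 = 30.4.
χ² = (28−28.8)²/28.8 + (19−20.8)²/20.8 + (33−30.4)²/30.4
   = 0.0222 + 0.1558 + 0.2224
The largest term is for right: 0.222.

right, 0.222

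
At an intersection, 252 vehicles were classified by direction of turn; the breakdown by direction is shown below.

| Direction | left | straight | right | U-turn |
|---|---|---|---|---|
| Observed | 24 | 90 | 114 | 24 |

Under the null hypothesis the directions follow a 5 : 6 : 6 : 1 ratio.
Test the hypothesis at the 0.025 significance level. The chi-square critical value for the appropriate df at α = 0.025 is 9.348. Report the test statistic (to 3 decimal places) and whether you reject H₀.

Ratio total = 18. Expected counts: 252×5/18 = 70, 252×6/18 = 84, 252×6/18 = 84, 252×1/18 = 14.
χ² = (24−70)²/70 + (90−84)²/84 + (114−84)²/84 + (24−14)²/14
   = 30.2286 + 0.4286 + 10.7143 + 7.1429
Sum = 48.514
df = 3. Since 48.514 > 9.348, we reject H₀.

48.514; reject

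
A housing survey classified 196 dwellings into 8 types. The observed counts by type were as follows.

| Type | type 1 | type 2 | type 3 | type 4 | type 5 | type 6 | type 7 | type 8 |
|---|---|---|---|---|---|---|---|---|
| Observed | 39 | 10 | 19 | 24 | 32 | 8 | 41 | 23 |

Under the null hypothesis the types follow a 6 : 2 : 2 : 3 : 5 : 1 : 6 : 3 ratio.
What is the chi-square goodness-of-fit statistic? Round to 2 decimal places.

Ratio total = 28. Expected counts: 196×6/28 = 42, 196×2/28 = 14, 196×2/28 = 14, 196×3/28 = 21, 196×5/28 = 35, 196×1/28 = 7, 196×6/28 = 42, 196×3/28 = 21.
cat         O        E   (O−E)²/E
type 1     39       42      0.214
type 2     10       14      1.143
type 3     19       14      1.786
type 4     24       21      0.429
type 5     32       35      0.257
type 6      8        7      0.143
type 7     41       42      0.024
type 8     23       21      0.190
Sum = 4.19

4.19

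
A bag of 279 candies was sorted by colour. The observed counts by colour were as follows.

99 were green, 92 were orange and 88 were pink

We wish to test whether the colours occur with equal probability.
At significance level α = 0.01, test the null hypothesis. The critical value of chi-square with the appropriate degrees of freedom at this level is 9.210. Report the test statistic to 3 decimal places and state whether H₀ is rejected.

0.667; do not reject

Under H₀ each category has probability 1/3, so each expected count is 279/3 = 93.
χ² = (99−93)²/93 + (92−93)²/93 + (88−93)²/93
   = 0.3871 + 0.0108 + 0.2688
Sum = 0.667
df = 2. Since 0.667 < 9.210, we do not reject H₀.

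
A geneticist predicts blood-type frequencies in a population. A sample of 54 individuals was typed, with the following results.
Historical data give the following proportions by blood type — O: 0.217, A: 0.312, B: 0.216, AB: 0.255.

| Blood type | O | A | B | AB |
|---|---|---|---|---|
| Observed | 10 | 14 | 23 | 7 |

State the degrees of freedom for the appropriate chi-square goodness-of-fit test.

There are k = 4 categories and no parameters were estimated from the data, so df = 4 − 1 = 3.

3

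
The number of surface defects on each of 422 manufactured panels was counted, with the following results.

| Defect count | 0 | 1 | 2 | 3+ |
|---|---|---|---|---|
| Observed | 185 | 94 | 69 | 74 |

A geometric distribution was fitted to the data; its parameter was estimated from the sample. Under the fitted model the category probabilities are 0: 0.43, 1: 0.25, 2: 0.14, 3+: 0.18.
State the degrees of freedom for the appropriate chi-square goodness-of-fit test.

There are k = 4 categories and 1 parameter estimated from the data, so df = 4 − 1 − 1 = 2.

2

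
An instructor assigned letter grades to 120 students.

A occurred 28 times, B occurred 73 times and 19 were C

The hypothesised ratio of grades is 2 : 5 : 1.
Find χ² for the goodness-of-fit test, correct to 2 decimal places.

1.25

Ratio total = 8. Expected counts: 120×2/8 = 30, 120×5/8 = 75, 120×1/8 = 15.
cat         O        E   (O−E)²/E
A          28       30      0.133
B          73       75      0.053
C          19       15      1.067
Sum = 1.25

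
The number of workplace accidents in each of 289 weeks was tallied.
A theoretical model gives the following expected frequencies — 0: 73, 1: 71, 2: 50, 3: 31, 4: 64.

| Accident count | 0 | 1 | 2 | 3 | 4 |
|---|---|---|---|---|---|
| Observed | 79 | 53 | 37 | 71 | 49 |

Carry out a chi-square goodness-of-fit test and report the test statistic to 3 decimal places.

0: (79 − 73)²/73 = 36/73 = 0.4932
1: (53 − 71)²/71 = 324/71 = 4.5634
2: (37 − 50)²/50 = 169/50 = 3.3800
3: (71 − 31)²/31 = 1600/31 = 51.6129
4: (49 − 64)²/64 = 225/64 = 3.5156
Sum = 63.565

63.565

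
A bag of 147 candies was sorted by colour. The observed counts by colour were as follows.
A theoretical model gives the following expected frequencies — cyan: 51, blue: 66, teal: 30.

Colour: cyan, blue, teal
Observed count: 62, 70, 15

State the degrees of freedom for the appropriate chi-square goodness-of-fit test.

There are k = 3 categories and no parameters were estimated from the data, so df = 3 − 1 = 2.

2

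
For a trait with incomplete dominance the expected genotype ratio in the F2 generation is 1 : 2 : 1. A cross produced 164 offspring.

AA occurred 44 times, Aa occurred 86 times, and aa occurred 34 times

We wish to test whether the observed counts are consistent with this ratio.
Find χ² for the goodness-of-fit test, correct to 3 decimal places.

Ratio total = 4. Expected counts: 164×1/4 = 41, 164×2/4 = 82, 164×1/4 = 41.
AA: (44 − 41)²/41 = 9/41 = 0.2195
Aa: (86 − 82)²/82 = 16/82 = 0.1951
aa: (34 − 41)²/41 = 49/41 = 1.1951
Sum = 1.610

1.610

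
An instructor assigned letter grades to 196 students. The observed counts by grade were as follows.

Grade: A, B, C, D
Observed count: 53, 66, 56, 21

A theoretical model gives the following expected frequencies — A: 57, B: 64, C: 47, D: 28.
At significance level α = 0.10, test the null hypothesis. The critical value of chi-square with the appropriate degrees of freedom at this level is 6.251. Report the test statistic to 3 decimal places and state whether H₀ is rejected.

3.817; do not reject

A: (53 − 57)²/57 = 16/57 = 0.2807
B: (66 − 64)²/64 = 4/64 = 0.0625
C: (56 − 47)²/47 = 81/47 = 1.7234
D: (21 − 28)²/28 = 49/28 = 1.7500
Sum = 3.817
df = 3. Since 3.817 < 6.251, we do not reject H₀.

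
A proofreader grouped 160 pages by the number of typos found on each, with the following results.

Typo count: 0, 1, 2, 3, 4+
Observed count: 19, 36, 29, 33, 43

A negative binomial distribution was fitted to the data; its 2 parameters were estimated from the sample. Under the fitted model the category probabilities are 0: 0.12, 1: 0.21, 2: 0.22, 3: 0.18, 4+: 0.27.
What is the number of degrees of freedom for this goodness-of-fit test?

There are k = 5 categories and 2 parameters estimated from the data, so df = 5 − 1 − 2 = 2.

2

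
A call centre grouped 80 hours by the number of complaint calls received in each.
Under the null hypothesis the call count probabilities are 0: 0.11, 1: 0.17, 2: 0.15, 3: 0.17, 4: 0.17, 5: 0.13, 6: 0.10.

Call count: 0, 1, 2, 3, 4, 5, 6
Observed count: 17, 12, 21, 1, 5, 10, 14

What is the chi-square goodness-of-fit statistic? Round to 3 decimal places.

Expected counts E_i = n·p_i: 80×0.11 = 8.8, 80×0.17 = 13.6, 80×0.15 = 12, 80×0.17 = 13.6, 80×0.17 = 13.6, 80×0.13 = 10.4, 80×0.10 = 8.
0: (17 − 8.8)²/8.8 = 67.24/8.8 = 7.6409
1: (12 − 13.6)²/13.6 = 2.56/13.6 = 0.1882
2: (21 − 12)²/12 = 81/12 = 6.7500
3: (1 − 13.6)²/13.6 = 158.76/13.6 = 11.6735
4: (5 − 13.6)²/13.6 = 73.96/13.6 = 5.4382
5: (10 − 10.4)²/10.4 = 0.16/10.4 = 0.0154
6: (14 − 8)²/8 = 36/8 = 4.5000
Sum = 36.206

36.206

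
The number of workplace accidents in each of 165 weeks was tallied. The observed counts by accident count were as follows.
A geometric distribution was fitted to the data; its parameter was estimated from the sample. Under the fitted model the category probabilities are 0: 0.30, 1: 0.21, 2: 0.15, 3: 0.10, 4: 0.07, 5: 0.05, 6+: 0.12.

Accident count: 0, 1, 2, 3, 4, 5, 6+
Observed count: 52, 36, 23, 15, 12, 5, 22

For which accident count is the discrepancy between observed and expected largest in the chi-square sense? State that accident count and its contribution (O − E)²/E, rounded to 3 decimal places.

Expected counts E_i = n·p_i: 165×0.30 = 49.5, 165×0.21 = 34.65, 165×0.15 = 24.75, 165×0.10 = 16.5, 165×0.07 = 11.55, 165×0.05 = 8.25, 165×0.12 = 19.8.
cat         O        E   (O−E)²/E
0          52     49.5     0.1263
1          36    34.65     0.0526
2          23    24.75     0.1237
3          15     16.5     0.1364
4          12    11.55     0.0175
5           5     8.25     1.2803
6+         22     19.8     0.2444
The largest term is for 5: 1.280.

5, 1.280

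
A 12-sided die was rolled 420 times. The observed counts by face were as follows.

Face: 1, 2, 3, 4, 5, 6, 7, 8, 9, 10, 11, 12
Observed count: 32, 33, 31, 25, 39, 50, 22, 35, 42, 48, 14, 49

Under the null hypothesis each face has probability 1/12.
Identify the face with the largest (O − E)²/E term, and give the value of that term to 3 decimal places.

Under H₀ each category has probability 1/12, so each expected count is 420/12 = 35.
cat         O        E   (O−E)²/E
1          32       35     0.2571
2          33       35     0.1143
3          31       35     0.4571
4          25       35     2.8571
5          39       35     0.4571
6          50       35     6.4286
7          22       35     4.8286
8          35       35     0.0000
9          42       35     1.4000
10         48       35     4.8286
11         14       35    12.6000
12         49       35     5.6000
The largest term is for 11: 12.600.

11, 12.600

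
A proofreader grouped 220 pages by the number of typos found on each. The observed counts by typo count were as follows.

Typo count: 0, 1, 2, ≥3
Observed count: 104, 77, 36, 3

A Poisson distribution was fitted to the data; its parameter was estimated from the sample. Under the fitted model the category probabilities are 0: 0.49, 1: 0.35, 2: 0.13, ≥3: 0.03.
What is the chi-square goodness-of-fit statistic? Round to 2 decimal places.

4.01

Expected counts E_i = n·p_i: 220×0.49 = 107.8, 220×0.35 = 77, 220×0.13 = 28.6, 220×0.03 = 6.6.
0: (104 − 107.8)²/107.8 = 14.44/107.8 = 0.134
1: (77 − 77)²/77 = 0/77 = 0.000
2: (36 − 28.6)²/28.6 = 54.76/28.6 = 1.915
≥3: (3 − 6.6)²/6.6 = 12.96/6.6 = 1.964
Sum = 4.01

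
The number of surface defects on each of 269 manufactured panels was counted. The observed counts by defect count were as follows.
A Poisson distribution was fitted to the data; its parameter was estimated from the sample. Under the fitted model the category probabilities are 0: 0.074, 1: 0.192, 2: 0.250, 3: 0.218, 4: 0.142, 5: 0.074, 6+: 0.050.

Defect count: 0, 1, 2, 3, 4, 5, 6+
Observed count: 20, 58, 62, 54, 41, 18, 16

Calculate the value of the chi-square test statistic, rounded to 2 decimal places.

2.43

Expected counts E_i = n·p_i: 269×0.074 = 19.906, 269×0.192 = 51.648, 269×0.250 = 67.25, 269×0.218 = 58.642, 269×0.142 = 38.198, 269×0.074 = 19.906, 269×0.050 = 13.45.
0: (20 − 19.906)²/19.906 = 0.008836/19.906 = 0.000
1: (58 − 51.648)²/51.648 = 40.347904/51.648 = 0.781
2: (62 − 67.25)²/67.25 = 27.5625/67.25 = 0.410
3: (54 − 58.642)²/58.642 = 21.548164/58.642 = 0.367
4: (41 − 38.198)²/38.198 = 7.851204/38.198 = 0.206
5: (18 − 19.906)²/19.906 = 3.632836/19.906 = 0.182
6+: (16 − 13.45)²/13.45 = 6.5025/13.45 = 0.483
Sum = 2.43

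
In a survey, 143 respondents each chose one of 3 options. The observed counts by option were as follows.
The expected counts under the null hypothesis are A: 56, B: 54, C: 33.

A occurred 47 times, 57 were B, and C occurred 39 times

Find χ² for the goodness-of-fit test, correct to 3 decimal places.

2.704

χ² = (47−56)²/56 + (57−54)²/54 + (39−33)²/33
   = 1.4464 + 0.1667 + 1.0909
Sum = 2.704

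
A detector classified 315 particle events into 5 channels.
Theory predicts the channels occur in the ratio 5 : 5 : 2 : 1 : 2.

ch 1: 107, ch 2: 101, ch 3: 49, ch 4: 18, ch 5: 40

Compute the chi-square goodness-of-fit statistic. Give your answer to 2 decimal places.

Ratio total = 15. Expected counts: 315×5/15 = 105, 315×5/15 = 105, 315×2/15 = 42, 315×1/15 = 21, 315×2/15 = 42.
χ² = (107−105)²/105 + (101−105)²/105 + (49−42)²/42 + (18−21)²/21 + (40−42)²/42
   = 0.038 + 0.152 + 1.167 + 0.429 + 0.095
Sum = 1.88

1.88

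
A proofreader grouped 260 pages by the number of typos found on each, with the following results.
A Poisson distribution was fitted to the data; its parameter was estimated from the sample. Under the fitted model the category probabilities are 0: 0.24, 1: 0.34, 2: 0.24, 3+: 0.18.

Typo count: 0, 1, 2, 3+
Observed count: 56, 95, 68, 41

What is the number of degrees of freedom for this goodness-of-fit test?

2

There are k = 4 categories and 1 parameter estimated from the data, so df = 4 − 1 − 1 = 2.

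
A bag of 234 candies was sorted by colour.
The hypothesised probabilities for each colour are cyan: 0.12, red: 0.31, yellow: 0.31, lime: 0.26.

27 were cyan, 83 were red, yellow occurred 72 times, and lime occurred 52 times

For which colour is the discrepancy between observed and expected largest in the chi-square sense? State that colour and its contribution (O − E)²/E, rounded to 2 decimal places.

Expected counts E_i = n·p_i: 234×0.12 = 28.08, 234×0.31 = 72.54, 234×0.31 = 72.54, 234×0.26 = 60.84.
χ² = (27−28.08)²/28.08 + (83−72.54)²/72.54 + (72−72.54)²/72.54 + (52−60.84)²/60.84
   = 0.042 + 1.508 + 0.004 + 1.284
The largest term is for red: 1.51.

red, 1.51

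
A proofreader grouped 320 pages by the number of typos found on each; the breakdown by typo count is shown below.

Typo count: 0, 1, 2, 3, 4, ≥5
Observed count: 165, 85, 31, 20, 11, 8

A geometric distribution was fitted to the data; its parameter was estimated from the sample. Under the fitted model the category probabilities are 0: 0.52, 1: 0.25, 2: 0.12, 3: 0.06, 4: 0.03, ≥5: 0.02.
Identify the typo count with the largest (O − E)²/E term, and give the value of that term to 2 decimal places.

Expected counts E_i = n·p_i: 320×0.52 = 166.4, 320×0.25 = 80, 320×0.12 = 38.4, 320×0.06 = 19.2, 320×0.03 = 9.6, 320×0.02 = 6.4.
0: (165 − 166.4)²/166.4 = 1.96/166.4 = 0.012
1: (85 − 80)²/80 = 25/80 = 0.313
2: (31 − 38.4)²/38.4 = 54.76/38.4 = 1.426
3: (20 − 19.2)²/19.2 = 0.64/19.2 = 0.033
4: (11 − 9.6)²/9.6 = 1.96/9.6 = 0.204
≥5: (8 − 6.4)²/6.4 = 2.56/6.4 = 0.400
The largest term is for 2: 1.43.

2, 1.43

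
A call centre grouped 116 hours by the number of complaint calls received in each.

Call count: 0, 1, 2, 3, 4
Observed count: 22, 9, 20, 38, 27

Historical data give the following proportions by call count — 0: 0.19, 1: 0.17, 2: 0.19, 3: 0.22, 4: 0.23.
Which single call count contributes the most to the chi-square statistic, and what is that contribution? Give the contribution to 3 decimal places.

Expected counts E_i = n·p_i: 116×0.19 = 22.04, 116×0.17 = 19.72, 116×0.19 = 22.04, 116×0.22 = 25.52, 116×0.23 = 26.68.
0: (22 − 22.04)²/22.04 = 0.0016/22.04 = 0.0001
1: (9 − 19.72)²/19.72 = 114.9184/19.72 = 5.8275
2: (20 − 22.04)²/22.04 = 4.1616/22.04 = 0.1888
3: (38 − 25.52)²/25.52 = 155.7504/25.52 = 6.1031
4: (27 − 26.68)²/26.68 = 0.1024/26.68 = 0.0038
The largest term is for 3: 6.103.

3, 6.103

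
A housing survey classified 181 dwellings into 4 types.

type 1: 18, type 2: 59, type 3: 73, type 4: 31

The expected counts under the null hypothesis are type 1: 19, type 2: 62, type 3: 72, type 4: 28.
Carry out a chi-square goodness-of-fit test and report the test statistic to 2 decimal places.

0.53

type 1: (18 − 19)²/19 = 1/19 = 0.053
type 2: (59 − 62)²/62 = 9/62 = 0.145
type 3: (73 − 72)²/72 = 1/72 = 0.014
type 4: (31 − 28)²/28 = 9/28 = 0.321
Sum = 0.53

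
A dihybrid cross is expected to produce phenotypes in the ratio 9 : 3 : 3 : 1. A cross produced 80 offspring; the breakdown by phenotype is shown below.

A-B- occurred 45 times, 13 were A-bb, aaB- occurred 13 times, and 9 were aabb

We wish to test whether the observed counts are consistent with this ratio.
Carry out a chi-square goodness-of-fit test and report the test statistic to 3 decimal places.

Ratio total = 16. Expected counts: 80×9/16 = 45, 80×3/16 = 15, 80×3/16 = 15, 80×1/16 = 5.
χ² = (45−45)²/45 + (13−15)²/15 + (13−15)²/15 + (9−5)²/5
   = 0.0000 + 0.2667 + 0.2667 + 3.2000
Sum = 3.733

3.733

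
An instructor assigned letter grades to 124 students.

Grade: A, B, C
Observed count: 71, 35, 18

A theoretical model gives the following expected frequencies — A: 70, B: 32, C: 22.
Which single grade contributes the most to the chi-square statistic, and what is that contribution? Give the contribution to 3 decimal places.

C, 0.727

A: (71 − 70)²/70 = 1/70 = 0.0143
B: (35 − 32)²/32 = 9/32 = 0.2813
C: (18 − 22)²/22 = 16/22 = 0.7273
The largest term is for C: 0.727.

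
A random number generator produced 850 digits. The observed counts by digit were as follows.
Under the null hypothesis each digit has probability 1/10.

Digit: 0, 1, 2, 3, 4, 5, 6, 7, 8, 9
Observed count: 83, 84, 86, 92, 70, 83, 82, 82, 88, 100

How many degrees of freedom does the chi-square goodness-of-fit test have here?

9

There are k = 10 categories and no parameters were estimated from the data, so df = 10 − 1 = 9.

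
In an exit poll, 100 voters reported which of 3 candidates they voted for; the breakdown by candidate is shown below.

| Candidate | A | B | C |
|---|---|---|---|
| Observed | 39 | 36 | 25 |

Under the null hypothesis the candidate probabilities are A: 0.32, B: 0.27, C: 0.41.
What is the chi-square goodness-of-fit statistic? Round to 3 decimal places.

Expected counts E_i = n·p_i: 100×0.32 = 32, 100×0.27 = 27, 100×0.41 = 41.
A: (39 − 32)²/32 = 49/32 = 1.5313
B: (36 − 27)²/27 = 81/27 = 3.0000
C: (25 − 41)²/41 = 256/41 = 6.2439
Sum = 10.775

10.775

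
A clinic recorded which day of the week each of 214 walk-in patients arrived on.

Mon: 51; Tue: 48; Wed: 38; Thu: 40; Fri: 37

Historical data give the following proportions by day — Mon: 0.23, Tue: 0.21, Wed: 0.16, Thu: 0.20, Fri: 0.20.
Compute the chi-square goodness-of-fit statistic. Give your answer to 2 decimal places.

1.65

Expected counts E_i = n·p_i: 214×0.23 = 49.22, 214×0.21 = 44.94, 214×0.16 = 34.24, 214×0.20 = 42.8, 214×0.20 = 42.8.
χ² = (51−49.22)²/49.22 + (48−44.94)²/44.94 + (38−34.24)²/34.24 + (40−42.8)²/42.8 + (37−42.8)²/42.8
   = 0.064 + 0.208 + 0.413 + 0.183 + 0.786
Sum = 1.65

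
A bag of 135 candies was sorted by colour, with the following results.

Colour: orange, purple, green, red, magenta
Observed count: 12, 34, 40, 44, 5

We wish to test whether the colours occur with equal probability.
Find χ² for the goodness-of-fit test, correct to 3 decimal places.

Under H₀ each category has probability 1/5, so each expected count is 135/5 = 27.
orange: (12 − 27)²/27 = 225/27 = 8.3333
purple: (34 − 27)²/27 = 49/27 = 1.8148
green: (40 − 27)²/27 = 169/27 = 6.2593
red: (44 − 27)²/27 = 289/27 = 10.7037
magenta: (5 − 27)²/27 = 484/27 = 17.9259
Sum = 45.037

45.037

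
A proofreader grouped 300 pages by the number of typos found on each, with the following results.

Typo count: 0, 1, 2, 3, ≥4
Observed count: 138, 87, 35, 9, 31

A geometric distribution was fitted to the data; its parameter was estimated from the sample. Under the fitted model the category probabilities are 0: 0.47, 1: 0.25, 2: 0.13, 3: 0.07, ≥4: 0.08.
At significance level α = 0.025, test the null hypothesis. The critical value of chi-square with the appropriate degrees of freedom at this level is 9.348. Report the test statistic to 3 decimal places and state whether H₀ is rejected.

11.293; reject

Expected counts E_i = n·p_i: 300×0.47 = 141, 300×0.25 = 75, 300×0.13 = 39, 300×0.07 = 21, 300×0.08 = 24.
cat         O        E   (O−E)²/E
0         138      141     0.0638
1          87       75     1.9200
2          35       39     0.4103
3           9       21     6.8571
≥4         31       24     2.0417
Sum = 11.293
df = 3. Since 11.293 > 9.348, we reject H₀.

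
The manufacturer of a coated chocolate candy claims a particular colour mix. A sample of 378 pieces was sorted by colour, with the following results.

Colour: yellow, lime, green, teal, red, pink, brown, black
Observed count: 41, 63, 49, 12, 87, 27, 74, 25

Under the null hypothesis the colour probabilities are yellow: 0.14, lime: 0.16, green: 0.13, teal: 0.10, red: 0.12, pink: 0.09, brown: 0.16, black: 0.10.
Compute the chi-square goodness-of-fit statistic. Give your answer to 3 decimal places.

Expected counts E_i = n·p_i: 378×0.14 = 52.92, 378×0.16 = 60.48, 378×0.13 = 49.14, 378×0.10 = 37.8, 378×0.12 = 45.36, 378×0.09 = 34.02, 378×0.16 = 60.48, 378×0.10 = 37.8.
yellow: (41 − 52.92)²/52.92 = 142.0864/52.92 = 2.6849
lime: (63 − 60.48)²/60.48 = 6.3504/60.48 = 0.1050
green: (49 − 49.14)²/49.14 = 0.0196/49.14 = 0.0004
teal: (12 − 37.8)²/37.8 = 665.64/37.8 = 17.6095
red: (87 − 45.36)²/45.36 = 1733.8896/45.36 = 38.2251
pink: (27 − 34.02)²/34.02 = 49.2804/34.02 = 1.4486
brown: (74 − 60.48)²/60.48 = 182.7904/60.48 = 3.0223
black: (25 − 37.8)²/37.8 = 163.84/37.8 = 4.3344
Sum = 67.430

67.430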